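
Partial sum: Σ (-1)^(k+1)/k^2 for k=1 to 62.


S = 1 - 1/4 + 1/9 - 1/16 + 1/25 - 1/36 + 1/49 - 1/64 ± ...
= 0.8223
(Full series converges to +π²/12 ≈ +0.8225)

S_62 = 0.8223


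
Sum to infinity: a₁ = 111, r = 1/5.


S∞ = a₁/(1-r) = 111/(1 - 1/5)
= 111/(4/5)
= 555/4

S∞ = 555/4


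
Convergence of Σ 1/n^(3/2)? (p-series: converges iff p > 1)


p-series test: Σ c/n^p converges if p > 1, diverges if p ≤ 1 (constant c > 0 doesn't affect convergence).
p = 3/2
3/2 > 1 → CONVERGES

Converges (p = 3/2 > 1)


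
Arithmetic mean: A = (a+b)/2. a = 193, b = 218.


AM = (193 + 218)/2 = 411/2 = 205.5

AM = 205.5


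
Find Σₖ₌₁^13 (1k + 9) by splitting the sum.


Σ(1k+9) = 1·Σk + 9·n
= 1·91 + 9·13
= 91 + 117 = 208

Σ = 208


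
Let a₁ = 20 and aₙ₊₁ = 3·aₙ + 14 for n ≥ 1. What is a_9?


Computing step by step:
a_1 = 20
a_2 = 74
a_3 = 236
a_4 = 722
a_5 = 2180
a_6 = 6554
a_7 = 19676
a_8 = 59042
a_9 = 177140


a_9 = 177140


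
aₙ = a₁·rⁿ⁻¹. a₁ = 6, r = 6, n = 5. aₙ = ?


aₙ = a₁·r^(n-1)
= 6×6^4
= 6×1296
= 7776

a_5 = 7776


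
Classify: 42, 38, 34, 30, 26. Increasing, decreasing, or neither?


Differences: -4, -4, -4, -4
All differences < 0 → strictly DECREASING

Monotonically decreasing


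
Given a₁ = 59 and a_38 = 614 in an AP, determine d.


d = (aₙ - a₁)/(n-1)
= (614 - 59)/(38-1)
= 555/37 = 15

d = 15


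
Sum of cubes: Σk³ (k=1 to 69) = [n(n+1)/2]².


n(n+1)/2 = 69×70/2 = 2415
Σk³ = 2415² = 5832225

Σk³ = 5832225


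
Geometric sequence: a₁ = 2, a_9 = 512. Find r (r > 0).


r^(n-1) = aₙ/a₁
r^8 = 512/2 = 256
r = 256^(1/8)
= ±2; taking r > 0 gives r = 2

r = 2


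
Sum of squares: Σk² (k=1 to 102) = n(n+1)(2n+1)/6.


n = 102
n(n+1)(2n+1)/6 = 102×103×205/6
= 2153730/6 = 358955

Σk² = 358955


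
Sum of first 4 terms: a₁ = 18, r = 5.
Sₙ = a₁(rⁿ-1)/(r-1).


Sₙ = 18×(5^4 - 1)/(5 - 1)
= 18×(625 - 1)/4
= 18×624/4
= 2808

S_4 = 2808


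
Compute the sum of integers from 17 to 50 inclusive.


Σₖ₌17^50 k = Σₖ₌₁^50 k − Σₖ₌₁^16 k
= 50·51/2 − 16·17/2
= 1275 − 136 = 1139

Σk = 1139


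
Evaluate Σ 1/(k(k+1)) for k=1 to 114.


1/(k(k+1)) = 1/k - 1/(k+1) (partial fractions)
Telescoping: Σ = 1 - 1/115 = 114/115

Sum = 114/115


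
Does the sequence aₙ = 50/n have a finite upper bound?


a₁ = 50, a₂ = 50/2, a₃ = 50/3, ...
0 < aₙ ≤ 50 for all n ≥ 1
Lower bound: 0, Upper bound: 50
The sequence IS bounded

Bounded (0 < aₙ ≤ 50)


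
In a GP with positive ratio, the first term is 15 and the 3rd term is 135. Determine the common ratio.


r^(n-1) = aₙ/a₁
r^2 = 135/15 = 9
r = 9^(1/2)
= ±3; taking r > 0 gives r = 3

r = 3


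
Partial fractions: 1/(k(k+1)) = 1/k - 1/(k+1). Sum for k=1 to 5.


1/(k(k+1)) = 1/k - 1/(k+1) (partial fractions)
Telescoping: Σ = 1 - 1/6 = 5/6

Sum = 5/6


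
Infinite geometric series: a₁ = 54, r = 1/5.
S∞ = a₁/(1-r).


S∞ = a₁/(1-r) = 54/(1 - 1/5)
= 54/(4/5)
= 135/2

S∞ = 135/2


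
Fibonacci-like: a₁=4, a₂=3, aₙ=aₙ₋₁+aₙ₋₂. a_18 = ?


Computing iteratively: 4, 3, 7, 10, 17, 27, 44, 71, 115, 186, 301, 487, ...
a_18 = 8739

a_18 = 8739


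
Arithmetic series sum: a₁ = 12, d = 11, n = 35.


aₙ = 12 + (35-1)×11 = 386
Sₙ = n(a₁+aₙ)/2 = 35×(12+386)/2
= 35×398/2 = 6965

S_35 = 6965


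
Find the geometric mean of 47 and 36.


GM = √(47×36) = √1692 = 41.1339

GM = 41.1339


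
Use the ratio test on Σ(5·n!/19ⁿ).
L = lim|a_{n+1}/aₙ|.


aₙ = 5·n!/19^n
a_{n+1}/aₙ = (n+1)!/19^(n+1) × 19^n/n!  (constant 5 cancels)
= (n+1)/19
L = lim(n→∞) (n+1)/19 = ∞
L > 1 → series DIVERGES

Diverges (ratio test: L = ∞ > 1)


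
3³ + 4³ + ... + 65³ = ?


Σₖ₌3^65 k³ = [65·66/2]² − [2·3/2]²
= 4601025 − 9 = 4601016

Σk³ = 4601016


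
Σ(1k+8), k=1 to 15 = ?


Σ(1k+8) = 1·Σk + 8·n
= 1·120 + 8·15
= 120 + 120 = 240

Σ = 240


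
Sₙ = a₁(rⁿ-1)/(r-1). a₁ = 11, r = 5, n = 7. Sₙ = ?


Sₙ = 11×(5^7 - 1)/(5 - 1)
= 11×(78125 - 1)/4
= 11×78124/4
= 214841

S_7 = 214841


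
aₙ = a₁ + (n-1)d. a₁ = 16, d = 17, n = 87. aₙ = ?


aₙ = a₁ + (n-1)d
= 16 + (87-1)×17
= 16 + 1462
= 1478

a_87 = 1478


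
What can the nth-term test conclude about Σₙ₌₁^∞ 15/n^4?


lim(n→∞) 15/n^4 = 0
lim aₙ = 0 → nth-term test is INCONCLUSIVE
(Need other tests; this is actually a convergent p-series with p=4 > 1)

Inconclusive (lim aₙ = 0; need another test)


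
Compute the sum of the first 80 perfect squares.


n = 80
n(n+1)(2n+1)/6 = 80×81×161/6
= 1043280/6 = 173880

Σk² = 173880


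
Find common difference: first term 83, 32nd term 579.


d = (aₙ - a₁)/(n-1)
= (579 - 83)/(32-1)
= 496/31 = 16

d = 16


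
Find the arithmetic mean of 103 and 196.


AM = (103 + 196)/2 = 299/2 = 149.5

AM = 149.5


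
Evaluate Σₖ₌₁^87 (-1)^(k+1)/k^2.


S = 1 - 1/4 + 1/9 - 1/16 + 1/25 - 1/36 + 1/49 - 1/64 ± ...
= 0.8225
(Full series converges to +π²/12 ≈ +0.8225)

S_87 = 0.8225


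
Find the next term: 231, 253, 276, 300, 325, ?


Pattern: triangular numbers: n(n+1)/2
Terms: 231, 253, 276, 300, 325
Next term = 351

Next term = 351


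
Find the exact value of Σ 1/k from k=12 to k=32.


Σₖ₌12^32 1/k = 1/12 + 1/13 + 1/14 + ... + 1/32
= 149980107719459/144403552893600
≈ 1.0386

Sum = 149980107719459/144403552893600 ≈ 1.0386


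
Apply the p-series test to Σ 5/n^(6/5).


p-series test: Σ c/n^p converges if p > 1, diverges if p ≤ 1 (constant c > 0 doesn't affect convergence).
p = 6/5
6/5 > 1 → CONVERGES

Converges (p = 6/5 > 1)


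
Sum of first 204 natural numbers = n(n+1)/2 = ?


n(n+1)/2 = 204×205/2 = 41820/2 = 20910

Σk = 20910


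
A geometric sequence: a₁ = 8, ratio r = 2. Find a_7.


aₙ = a₁·r^(n-1)
= 8×2^6
= 8×64
= 512

a_7 = 512


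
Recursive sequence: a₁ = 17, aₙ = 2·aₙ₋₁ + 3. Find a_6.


Computing step by step:
a_1 = 17
a_2 = 37
a_3 = 77
a_4 = 157
a_5 = 317
a_6 = 637


a_6 = 637


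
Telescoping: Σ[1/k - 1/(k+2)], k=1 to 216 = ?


Telescoping with gap 2: two head and two tail terms survive.
= (1 + 1/2) - (1/217 + 1/218)
= 3/2 - 1/217 - 1/218 = 35262/23653

Sum = 35262/23653


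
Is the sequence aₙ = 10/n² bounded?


a₁ = 10, a₂ = 10/4, a₃ = 10/9, ...
0 < aₙ ≤ 10 for all n ≥ 1
The sequence IS bounded

Bounded (0 < aₙ ≤ 10)


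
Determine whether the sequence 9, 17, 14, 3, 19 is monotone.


Differences: 8, -3, -11, 16
Difference at position 1 is +8 (> 0) but position 2 is -3 (< 0) — sequence both rises and falls
→ NOT monotonic

Not monotonic


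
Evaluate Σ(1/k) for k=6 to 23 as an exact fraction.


Σₖ₌6^23 1/k = 1/6 + 1/7 + 1/8 + ... + 1/23
= 2589587393/1784742960
≈ 1.451

Sum = 2589587393/1784742960 ≈ 1.451


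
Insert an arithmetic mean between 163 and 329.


AM = (163 + 329)/2 = 492/2 = 246

AM = 246


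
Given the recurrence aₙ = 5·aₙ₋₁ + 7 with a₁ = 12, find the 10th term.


Computing step by step:
a_1 = 12
a_2 = 67
a_3 = 342
a_4 = 1717
a_5 = 8592
a_6 = 42967
a_7 = 214842
a_8 = 1074217
a_9 = 5371092
a_10 = 26855467


a_10 = 26855467


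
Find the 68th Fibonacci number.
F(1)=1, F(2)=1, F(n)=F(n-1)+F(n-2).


Fibonacci sequence: 1, 1, 2, 3, 5, 8, 13, 21, 34, 55, 89, ...
F(68) = 72723460248141

F(68) = 72723460248141


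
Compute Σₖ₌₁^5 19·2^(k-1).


Sₙ = 19×(2^5 - 1)/(2 - 1)
= 19×(32 - 1)/1
= 19×31/1
= 589

S_5 = 589


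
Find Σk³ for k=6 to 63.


Σₖ₌6^63 k³ = [63·64/2]² − [5·6/2]²
= 4064256 − 225 = 4064031

Σk³ = 4064031


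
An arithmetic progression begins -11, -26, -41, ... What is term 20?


aₙ = a₁ + (n-1)d
= -11 + (20-1)×-15
= -11 - 285
= -296

a_20 = -296


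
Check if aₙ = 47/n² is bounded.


a₁ = 47, a₂ = 47/4, a₃ = 47/9, ...
0 < aₙ ≤ 47 for all n ≥ 1
The sequence IS bounded

Bounded (0 < aₙ ≤ 47)


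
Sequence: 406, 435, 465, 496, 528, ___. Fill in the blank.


Pattern: triangular numbers: n(n+1)/2
Terms: 406, 435, 465, 496, 528
Next term = 561

Next term = 561


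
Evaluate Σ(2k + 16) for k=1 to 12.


Σ(2k+16) = 2·Σk + 16·n
= 2·78 + 16·12
= 156 + 192 = 348

Σ = 348


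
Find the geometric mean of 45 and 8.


GM = √(45×8) = √360 = 18.9737

GM = 18.9737


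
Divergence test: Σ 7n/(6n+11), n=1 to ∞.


lim(n→∞) 7n/(6n+11) = 7/6 = 7/6  (divide numerator and denominator by n)
lim aₙ = 7/6 ≠ 0 → series DIVERGES

Diverges (lim aₙ = 7/6 ≠ 0)


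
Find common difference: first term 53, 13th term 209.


d = (aₙ - a₁)/(n-1)
= (209 - 53)/(13-1)
= 156/12 = 13

d = 13


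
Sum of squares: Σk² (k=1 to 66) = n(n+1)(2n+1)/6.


n = 66
n(n+1)(2n+1)/6 = 66×67×133/6
= 588126/6 = 98021

Σk² = 98021


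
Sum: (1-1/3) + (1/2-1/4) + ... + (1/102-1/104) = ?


Telescoping with gap 2: two head and two tail terms survive.
= (1 + 1/2) - (1/103 + 1/104)
= 3/2 - 1/103 - 1/104 = 15861/10712

Sum = 15861/10712


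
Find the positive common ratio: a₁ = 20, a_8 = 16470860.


r^(n-1) = aₙ/a₁
r^7 = 16470860/20 = 823543
r = 823543^(1/7)
= 7

r = 7


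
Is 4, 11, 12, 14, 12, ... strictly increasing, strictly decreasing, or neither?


Differences: 7, 1, 2, -2
Difference at position 1 is +7 (> 0) but position 4 is -2 (< 0) — sequence both rises and falls
→ NOT monotonic

Not monotonic


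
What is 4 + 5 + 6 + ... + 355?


Σₖ₌4^355 k = Σₖ₌₁^355 k − Σₖ₌₁^3 k
= 355·356/2 − 3·4/2
= 63190 − 6 = 63184

Σk = 63184


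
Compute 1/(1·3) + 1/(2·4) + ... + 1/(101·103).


1/(k(k+2)) = (1/2)·(1/k - 1/(k+2)) (partial fractions)
Telescoping: Σ = (1/2)·(1 + 1/2 - 1/102 - 1/103) = 7777/10506

Sum = 7777/10506


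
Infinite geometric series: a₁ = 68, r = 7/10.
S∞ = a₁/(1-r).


S∞ = a₁/(1-r) = 68/(1 - 7/10)
= 68/(3/10)
= 680/3

S∞ = 680/3


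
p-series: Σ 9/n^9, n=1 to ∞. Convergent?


p-series test: Σ c/n^p converges if p > 1, diverges if p ≤ 1 (constant c > 0 doesn't affect convergence).
p = 9
9 > 1 → CONVERGES

Converges (p = 9 > 1)


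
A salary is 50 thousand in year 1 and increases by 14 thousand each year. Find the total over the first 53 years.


aₙ = 50 + (53-1)×14 = 778
Sₙ = n(a₁+aₙ)/2 = 53×(50+778)/2
= 53×828/2 = 21942

S_53 = 21942


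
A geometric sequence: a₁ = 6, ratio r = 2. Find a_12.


aₙ = a₁·r^(n-1)
= 6×2^11
= 6×2048
= 12288

a_12 = 12288


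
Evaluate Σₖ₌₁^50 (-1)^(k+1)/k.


S = 1 - 1/2 + 1/3 - 1/4 + 1/5 - 1/6 + 1/7 - 1/8 ± ...
= 0.6832
(Full series converges to +ln(2) ≈ +0.6931)

S_50 = 0.6832


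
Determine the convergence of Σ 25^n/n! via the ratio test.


aₙ = 25^n/n!
a_{n+1}/aₙ = 25^(n+1)/(n+1)! × n!/25^n
= 25/(n+1)
L = lim(n→∞) 25/(n+1) = 0
L < 1 → series CONVERGES

Converges (ratio test: L = 0 < 1)


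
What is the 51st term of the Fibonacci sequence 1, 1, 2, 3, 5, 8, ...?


Fibonacci sequence: 1, 1, 2, 3, 5, 8, 13, 21, 34, 55, 89, ...
F(51) = 20365011074

F(51) = 20365011074


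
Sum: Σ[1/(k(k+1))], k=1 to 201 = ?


1/(k(k+1)) = 1/k - 1/(k+1) (partial fractions)
Telescoping: Σ = 1 - 1/202 = 201/202

Sum = 201/202


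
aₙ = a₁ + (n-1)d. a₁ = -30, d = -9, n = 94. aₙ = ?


aₙ = a₁ + (n-1)d
= -30 + (94-1)×-9
= -30 - 837
= -867

a_94 = -867


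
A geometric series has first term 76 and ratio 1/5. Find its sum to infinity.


S∞ = a₁/(1-r) = 76/(1 - 1/5)
= 76/(4/5)
= 95

S∞ = 95


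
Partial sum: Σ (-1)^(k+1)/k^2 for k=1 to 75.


S = 1 - 1/4 + 1/9 - 1/16 + 1/25 - 1/36 + 1/49 - 1/64 ± ...
= 0.8226
(Full series converges to +π²/12 ≈ +0.8225)

S_75 = 0.8226


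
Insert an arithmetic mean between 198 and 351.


AM = (198 + 351)/2 = 549/2 = 274.5

AM = 274.5


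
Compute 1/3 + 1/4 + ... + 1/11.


Σₖ₌3^11 1/k = 1/3 + 1/4 + 1/5 + 1/6 + 1/7 + 1/8 + 1/9 + 1/10 + 1/11
= 42131/27720
≈ 1.5199

Sum = 42131/27720 ≈ 1.5199


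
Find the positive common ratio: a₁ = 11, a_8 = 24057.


r^(n-1) = aₙ/a₁
r^7 = 24057/11 = 2187
r = 2187^(1/7)
= 3

r = 3


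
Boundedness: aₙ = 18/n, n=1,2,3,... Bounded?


a₁ = 18, a₂ = 18/2, a₃ = 18/3, ...
0 < aₙ ≤ 18 for all n ≥ 1
Lower bound: 0, Upper bound: 18
The sequence IS bounded

Bounded (0 < aₙ ≤ 18)


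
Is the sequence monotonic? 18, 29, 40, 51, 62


Differences: 11, 11, 11, 11
All differences > 0 → strictly INCREASING

Monotonically increasing


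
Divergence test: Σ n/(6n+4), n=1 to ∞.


lim(n→∞) n/(6n+4) = 1/6 = 1/6  (divide numerator and denominator by n)
lim aₙ = 1/6 ≠ 0 → series DIVERGES

Diverges (lim aₙ = 1/6 ≠ 0)


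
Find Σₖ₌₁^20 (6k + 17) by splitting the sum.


Σ(6k+17) = 6·Σk + 17·n
= 6·210 + 17·20
= 1260 + 340 = 1600

Σ = 1600


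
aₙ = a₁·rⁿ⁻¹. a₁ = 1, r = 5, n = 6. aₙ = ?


aₙ = a₁·r^(n-1)
= 1×5^5
= 1×3125
= 3125

a_6 = 3125


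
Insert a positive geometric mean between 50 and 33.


GM = √(50×33) = √1650 = 40.6202

GM = 40.6202


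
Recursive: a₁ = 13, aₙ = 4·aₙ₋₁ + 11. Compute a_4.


Computing step by step:
a_1 = 13
a_2 = 63
a_3 = 263
a_4 = 1063


a_4 = 1063


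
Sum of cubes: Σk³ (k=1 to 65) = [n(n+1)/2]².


n(n+1)/2 = 65×66/2 = 2145
Σk³ = 2145² = 4601025

Σk³ = 4601025


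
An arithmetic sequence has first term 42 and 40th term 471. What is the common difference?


d = (aₙ - a₁)/(n-1)
= (471 - 42)/(40-1)
= 429/39 = 11

d = 11


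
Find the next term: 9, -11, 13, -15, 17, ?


Pattern: alternating sign, magnitude arithmetic (d=2)
Terms: 9, -11, 13, -15, 17
Next term = -19

Next term = -19


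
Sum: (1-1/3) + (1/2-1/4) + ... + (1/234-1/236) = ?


Telescoping with gap 2: two head and two tail terms survive.
= (1 + 1/2) - (1/235 + 1/236)
= 3/2 - 1/235 - 1/236 = 82719/55460

Sum = 82719/55460


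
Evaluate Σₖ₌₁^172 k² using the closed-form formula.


n = 172
n(n+1)(2n+1)/6 = 172×173×345/6
= 10265820/6 = 1710970

Σk² = 1710970


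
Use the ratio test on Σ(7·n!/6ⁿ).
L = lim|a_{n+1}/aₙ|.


aₙ = 7·n!/6^n
a_{n+1}/aₙ = (n+1)!/6^(n+1) × 6^n/n!  (constant 7 cancels)
= (n+1)/6
L = lim(n→∞) (n+1)/6 = ∞
L > 1 → series DIVERGES

Diverges (ratio test: L = ∞ > 1)


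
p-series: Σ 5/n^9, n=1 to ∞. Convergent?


p-series test: Σ c/n^p converges if p > 1, diverges if p ≤ 1 (constant c > 0 doesn't affect convergence).
p = 9
9 > 1 → CONVERGES

Converges (p = 9 > 1)


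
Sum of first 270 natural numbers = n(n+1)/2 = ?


n(n+1)/2 = 270×271/2 = 73170/2 = 36585

Σk = 36585


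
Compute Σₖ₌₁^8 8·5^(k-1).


Sₙ = 8×(5^8 - 1)/(5 - 1)
= 8×(390625 - 1)/4
= 8×390624/4
= 781248

S_8 = 781248


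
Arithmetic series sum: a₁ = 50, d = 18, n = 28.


aₙ = 50 + (28-1)×18 = 536
Sₙ = n(a₁+aₙ)/2 = 28×(50+536)/2
= 28×586/2 = 8204

S_28 = 8204


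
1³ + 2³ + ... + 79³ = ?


n(n+1)/2 = 79×80/2 = 3160
Σk³ = 3160² = 9985600

Σk³ = 9985600


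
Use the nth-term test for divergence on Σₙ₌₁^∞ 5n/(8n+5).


lim(n→∞) 5n/(8n+5) = 5/8 = 5/8  (divide numerator and denominator by n)
lim aₙ = 5/8 ≠ 0 → series DIVERGES

Diverges (lim aₙ = 5/8 ≠ 0)


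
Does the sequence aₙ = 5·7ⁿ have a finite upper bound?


aₙ = 5·7ⁿ → as n→∞, aₙ→∞ (since base 7 > 1)
No finite upper bound exists
The sequence is UNBOUNDED

Unbounded (aₙ → ∞ as n → ∞)


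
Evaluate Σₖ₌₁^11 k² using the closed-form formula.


n = 11
n(n+1)(2n+1)/6 = 11×12×23/6
= 3036/6 = 506

Σk² = 506


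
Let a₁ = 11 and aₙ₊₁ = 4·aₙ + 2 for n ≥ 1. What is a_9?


Computing step by step:
a_1 = 11
a_2 = 46
a_3 = 186
a_4 = 746
a_5 = 2986
a_6 = 11946
a_7 = 47786
a_8 = 191146
a_9 = 764586


a_9 = 764586


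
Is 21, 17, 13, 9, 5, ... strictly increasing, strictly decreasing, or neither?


Differences: -4, -4, -4, -4
All differences < 0 → strictly DECREASING

Monotonically decreasing


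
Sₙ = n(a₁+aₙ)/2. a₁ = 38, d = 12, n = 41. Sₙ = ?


aₙ = 38 + (41-1)×12 = 518
Sₙ = n(a₁+aₙ)/2 = 41×(38+518)/2
= 41×556/2 = 11398

S_41 = 11398


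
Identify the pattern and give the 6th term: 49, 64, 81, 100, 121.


Pattern: perfect squares: n²
Terms: 49, 64, 81, 100, 121
Next term = 144

Next term = 144


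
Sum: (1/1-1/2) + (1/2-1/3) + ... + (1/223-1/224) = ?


Telescoping: adjacent terms cancel.
= 1/1 - 1/224
= 1 - 1/224 = 223/224

Sum = 223/224


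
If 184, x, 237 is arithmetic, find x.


AM = (184 + 237)/2 = 421/2 = 210.5

AM = 210.5


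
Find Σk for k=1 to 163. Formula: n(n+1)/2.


n(n+1)/2 = 163×164/2 = 26732/2 = 13366

Σk = 13366


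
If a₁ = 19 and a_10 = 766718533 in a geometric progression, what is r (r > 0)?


r^(n-1) = aₙ/a₁
r^9 = 766718533/19 = 40353607
r = 40353607^(1/9)
= 7

r = 7


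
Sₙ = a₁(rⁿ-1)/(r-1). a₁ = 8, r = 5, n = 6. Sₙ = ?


Sₙ = 8×(5^6 - 1)/(5 - 1)
= 8×(15625 - 1)/4
= 8×15624/4
= 31248

S_6 = 31248


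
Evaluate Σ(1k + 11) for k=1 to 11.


Σ(1k+11) = 1·Σk + 11·n
= 1·66 + 11·11
= 66 + 121 = 187

Σ = 187


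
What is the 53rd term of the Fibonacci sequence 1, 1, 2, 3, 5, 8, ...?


Fibonacci sequence: 1, 1, 2, 3, 5, 8, 13, 21, 34, 55, 89, ...
F(53) = 53316291173

F(53) = 53316291173


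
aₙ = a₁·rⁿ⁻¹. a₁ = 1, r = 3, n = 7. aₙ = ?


aₙ = a₁·r^(n-1)
= 1×3^6
= 1×729
= 729

a_7 = 729


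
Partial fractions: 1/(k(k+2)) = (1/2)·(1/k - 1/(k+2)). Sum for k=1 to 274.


1/(k(k+2)) = (1/2)·(1/k - 1/(k+2)) (partial fractions)
Telescoping: Σ = (1/2)·(1 + 1/2 - 1/275 - 1/276) = 113299/151800

Sum = 113299/151800


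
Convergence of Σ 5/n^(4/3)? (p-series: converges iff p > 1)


p-series test: Σ c/n^p converges if p > 1, diverges if p ≤ 1 (constant c > 0 doesn't affect convergence).
p = 4/3
4/3 > 1 → CONVERGES

Converges (p = 4/3 > 1)


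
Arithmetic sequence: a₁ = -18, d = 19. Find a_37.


aₙ = a₁ + (n-1)d
= -18 + (37-1)×19
= -18 + 684
= 666

a_37 = 666


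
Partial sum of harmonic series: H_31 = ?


H_31 = 1/1 + 1/2 + 1/3 + ... + 1/31
= 290774257297357/72201776446800
≈ 4.0272

H_31 = 290774257297357/72201776446800 ≈ 4.0272


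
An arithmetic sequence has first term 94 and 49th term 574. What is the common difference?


d = (aₙ - a₁)/(n-1)
= (574 - 94)/(49-1)
= 480/48 = 10

d = 10


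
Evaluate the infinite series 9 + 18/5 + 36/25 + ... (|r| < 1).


S∞ = a₁/(1-r) = 9/(1 - 2/5)
= 9/(3/5)
= 15

S∞ = 15


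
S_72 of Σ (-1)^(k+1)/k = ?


S = 1 - 1/2 + 1/3 - 1/4 + 1/5 - 1/6 + 1/7 - 1/8 ± ...
= 0.6863
(Full series converges to +ln(2) ≈ +0.6931)

S_72 = 0.6863


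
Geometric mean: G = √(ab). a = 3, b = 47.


GM = √(3×47) = √141 = 11.8743

GM = 11.8743


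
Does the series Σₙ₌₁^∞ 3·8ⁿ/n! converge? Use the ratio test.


aₙ = 3·8^n/n!
a_{n+1}/aₙ = 8^(n+1)/(n+1)! × n!/8^n  (constant 3 cancels)
= 8/(n+1)
L = lim(n→∞) 8/(n+1) = 0
L < 1 → series CONVERGES

Converges (ratio test: L = 0 < 1)


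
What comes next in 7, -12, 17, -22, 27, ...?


Pattern: alternating sign, magnitude arithmetic (d=5)
Terms: 7, -12, 17, -22, 27
Next term = -32

Next term = -32


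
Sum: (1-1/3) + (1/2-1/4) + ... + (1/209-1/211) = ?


Telescoping with gap 2: two head and two tail terms survive.
= (1 + 1/2) - (1/210 + 1/211)
= 3/2 - 1/210 - 1/211 = 33022/22155

Sum = 33022/22155


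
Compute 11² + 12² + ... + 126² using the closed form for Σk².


Σₖ₌11^126 k² = Σₖ₌₁^126 k² − Σₖ₌₁^10 k²
= 126·127·253/6 − 10·11·21/6
= 674751 − 385 = 674366

Σk² = 674366


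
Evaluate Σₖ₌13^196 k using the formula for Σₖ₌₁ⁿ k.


Σₖ₌13^196 k = Σₖ₌₁^196 k − Σₖ₌₁^12 k
= 196·197/2 − 12·13/2
= 19306 − 78 = 19228

Σk = 19228


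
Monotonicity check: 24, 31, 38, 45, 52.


Differences: 7, 7, 7, 7
All differences > 0 → strictly INCREASING

Monotonically increasing


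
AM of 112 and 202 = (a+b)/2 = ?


AM = (112 + 202)/2 = 314/2 = 157

AM = 157


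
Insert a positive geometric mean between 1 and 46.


GM = √(1×46) = √46 = 6.7823

GM = 6.7823


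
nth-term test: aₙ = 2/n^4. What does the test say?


lim(n→∞) 2/n^4 = 0
lim aₙ = 0 → nth-term test is INCONCLUSIVE
(Need other tests; this is actually a convergent p-series with p=4 > 1)

Inconclusive (lim aₙ = 0; need another test)


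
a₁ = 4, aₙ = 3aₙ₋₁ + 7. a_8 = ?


Computing step by step:
a_1 = 4
a_2 = 19
a_3 = 64
a_4 = 199
a_5 = 604
a_6 = 1819
a_7 = 5464
a_8 = 16399


a_8 = 16399


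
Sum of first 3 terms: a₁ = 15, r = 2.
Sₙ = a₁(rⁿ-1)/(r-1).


Sₙ = 15×(2^3 - 1)/(2 - 1)
= 15×(8 - 1)/1
= 15×7/1
= 105

S_3 = 105


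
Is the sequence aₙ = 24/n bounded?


a₁ = 24, a₂ = 24/2, a₃ = 24/3, ...
0 < aₙ ≤ 24 for all n ≥ 1
Lower bound: 0, Upper bound: 24
The sequence IS bounded

Bounded (0 < aₙ ≤ 24)


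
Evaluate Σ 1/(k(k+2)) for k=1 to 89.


1/(k(k+2)) = (1/2)·(1/k - 1/(k+2)) (partial fractions)
Telescoping: Σ = (1/2)·(1 + 1/2 - 1/90 - 1/91) = 3026/4095

Sum = 3026/4095


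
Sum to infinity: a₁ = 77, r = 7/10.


S∞ = a₁/(1-r) = 77/(1 - 7/10)
= 77/(3/10)
= 770/3

S∞ = 770/3


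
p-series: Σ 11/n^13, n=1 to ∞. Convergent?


p-series test: Σ c/n^p converges if p > 1, diverges if p ≤ 1 (constant c > 0 doesn't affect convergence).
p = 13
13 > 1 → CONVERGES

Converges (p = 13 > 1)


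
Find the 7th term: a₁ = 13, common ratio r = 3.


aₙ = a₁·r^(n-1)
= 13×3^6
= 13×729
= 9477

a_7 = 9477


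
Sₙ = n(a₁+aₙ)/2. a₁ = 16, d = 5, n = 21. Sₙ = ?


aₙ = 16 + (21-1)×5 = 116
Sₙ = n(a₁+aₙ)/2 = 21×(16+116)/2
= 21×132/2 = 1386

S_21 = 1386


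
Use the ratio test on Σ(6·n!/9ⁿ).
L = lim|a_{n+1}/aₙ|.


aₙ = 6·n!/9^n
a_{n+1}/aₙ = (n+1)!/9^(n+1) × 9^n/n!  (constant 6 cancels)
= (n+1)/9
L = lim(n→∞) (n+1)/9 = ∞
L > 1 → series DIVERGES

Diverges (ratio test: L = ∞ > 1)


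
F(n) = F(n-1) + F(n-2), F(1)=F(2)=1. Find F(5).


Fibonacci sequence: 1, 1, 2, 3, 5
F(5) = 5

F(5) = 5


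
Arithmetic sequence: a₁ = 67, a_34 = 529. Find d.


d = (aₙ - a₁)/(n-1)
= (529 - 67)/(34-1)
= 462/33 = 14

d = 14


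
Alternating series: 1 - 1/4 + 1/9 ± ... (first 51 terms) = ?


S = 1 - 1/4 + 1/9 - 1/16 + 1/25 - 1/36 + 1/49 - 1/64 ± ...
= 0.8227
(Full series converges to +π²/12 ≈ +0.8225)

S_51 = 0.8227


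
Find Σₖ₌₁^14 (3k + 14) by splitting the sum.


Σ(3k+14) = 3·Σk + 14·n
= 3·105 + 14·14
= 315 + 196 = 511

Σ = 511


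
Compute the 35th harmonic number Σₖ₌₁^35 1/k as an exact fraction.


H_35 = 1/1 + 1/2 + 1/3 + ... + 1/35
= 54437269998109/13127595717600
≈ 4.1468

H_35 = 54437269998109/13127595717600 ≈ 4.1468


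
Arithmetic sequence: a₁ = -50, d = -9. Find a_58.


aₙ = a₁ + (n-1)d
= -50 + (58-1)×-9
= -50 - 513
= -563

a_58 = -563


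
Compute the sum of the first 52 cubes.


n(n+1)/2 = 52×53/2 = 1378
Σk³ = 1378² = 1898884

Σk³ = 1898884


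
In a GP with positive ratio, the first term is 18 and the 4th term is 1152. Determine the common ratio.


r^(n-1) = aₙ/a₁
r^3 = 1152/18 = 64
r = 64^(1/3)
= 4

r = 4


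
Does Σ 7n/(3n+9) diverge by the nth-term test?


lim(n→∞) 7n/(3n+9) = 7/3 = 7/3  (divide numerator and denominator by n)
lim aₙ = 7/3 ≠ 0 → series DIVERGES

Diverges (lim aₙ = 7/3 ≠ 0)


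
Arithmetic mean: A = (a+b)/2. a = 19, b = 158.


AM = (19 + 158)/2 = 177/2 = 88.5

AM = 88.5


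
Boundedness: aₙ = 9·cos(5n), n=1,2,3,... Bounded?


For all n, -1 ≤ cos(5n) ≤ 1, so -9 ≤ 9·cos(5n) ≤ 9
Lower bound: -9, Upper bound: 9
The sequence IS bounded

Bounded (-9 ≤ aₙ ≤ 9)


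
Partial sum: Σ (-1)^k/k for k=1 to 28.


S = -1 + 1/2 - 1/3 + 1/4 - 1/5 + 1/6 - 1/7 + 1/8 ± ...
= -0.6756
(Full series converges to -ln(2) ≈ -0.6931)

S_28 = -0.6756


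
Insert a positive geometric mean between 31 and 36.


GM = √(31×36) = √1116 = 33.4066

GM = 33.4066


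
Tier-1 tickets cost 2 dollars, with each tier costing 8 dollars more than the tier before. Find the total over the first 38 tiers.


aₙ = 2 + (38-1)×8 = 298
Sₙ = n(a₁+aₙ)/2 = 38×(2+298)/2
= 38×300/2 = 5700

S_38 = 5700


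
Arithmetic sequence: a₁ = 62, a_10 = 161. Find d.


d = (aₙ - a₁)/(n-1)
= (161 - 62)/(10-1)
= 99/9 = 11

d = 11


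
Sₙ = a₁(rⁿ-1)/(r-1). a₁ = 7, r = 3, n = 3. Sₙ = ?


Sₙ = 7×(3^3 - 1)/(3 - 1)
= 7×(27 - 1)/2
= 7×26/2
= 91

S_3 = 91


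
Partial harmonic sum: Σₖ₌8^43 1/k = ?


Σₖ₌8^43 1/k = 1/8 + 1/9 + 1/10 + ... + 1/43
= 1504686277918583399/856326196254765600
≈ 1.7571

Sum = 1504686277918583399/856326196254765600 ≈ 1.7571


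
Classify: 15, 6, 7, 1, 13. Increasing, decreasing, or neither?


Differences: -9, 1, -6, 12
Difference at position 2 is +1 (> 0) but position 1 is -9 (< 0) — sequence both rises and falls
→ NOT monotonic

Not monotonic


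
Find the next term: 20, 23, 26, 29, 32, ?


Pattern: arithmetic (d=3)
Terms: 20, 23, 26, 29, 32
Next term = 35

Next term = 35


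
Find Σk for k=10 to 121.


Σₖ₌10^121 k = Σₖ₌₁^121 k − Σₖ₌₁^9 k
= 121·122/2 − 9·10/2
= 7381 − 45 = 7336

Σk = 7336


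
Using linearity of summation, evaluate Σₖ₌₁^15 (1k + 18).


Σ(1k+18) = 1·Σk + 18·n
= 1·120 + 18·15
= 120 + 270 = 390

Σ = 390


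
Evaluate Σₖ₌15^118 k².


Σₖ₌15^118 k² = Σₖ₌₁^118 k² − Σₖ₌₁^14 k²
= 118·119·237/6 − 14·15·29/6
= 554659 − 1015 = 553644

Σk² = 553644


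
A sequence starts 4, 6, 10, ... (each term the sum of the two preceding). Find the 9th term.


Computing iteratively: 4, 6, 10, 16, 26, 42, 68, 110, 178
a_9 = 178

a_9 = 178


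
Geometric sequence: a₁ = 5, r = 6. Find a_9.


aₙ = a₁·r^(n-1)
= 5×6^8
= 5×1679616
= 8398080

a_9 = 8398080


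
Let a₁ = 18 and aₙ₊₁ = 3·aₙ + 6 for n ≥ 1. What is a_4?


Computing step by step:
a_1 = 18
a_2 = 60
a_3 = 186
a_4 = 564


a_4 = 564


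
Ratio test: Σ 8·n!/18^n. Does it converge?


aₙ = 8·n!/18^n
a_{n+1}/aₙ = (n+1)!/18^(n+1) × 18^n/n!  (constant 8 cancels)
= (n+1)/18
L = lim(n→∞) (n+1)/18 = ∞
L > 1 → series DIVERGES

Diverges (ratio test: L = ∞ > 1)


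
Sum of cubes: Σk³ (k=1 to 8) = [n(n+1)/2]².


n(n+1)/2 = 8×9/2 = 36
Σk³ = 36² = 1296

Σk³ = 1296


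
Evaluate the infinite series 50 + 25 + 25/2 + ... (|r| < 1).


S∞ = a₁/(1-r) = 50/(1 - 1/2)
= 50/(1/2)
= 100

S∞ = 100


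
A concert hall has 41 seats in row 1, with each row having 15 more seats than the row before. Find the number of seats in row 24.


aₙ = a₁ + (n-1)d
= 41 + (24-1)×15
= 41 + 345
= 386

a_24 = 386


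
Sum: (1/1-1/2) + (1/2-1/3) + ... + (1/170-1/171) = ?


Telescoping: adjacent terms cancel.
= 1/1 - 1/171
= 1 - 1/171 = 170/171

Sum = 170/171


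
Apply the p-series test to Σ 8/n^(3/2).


p-series test: Σ c/n^p converges if p > 1, diverges if p ≤ 1 (constant c > 0 doesn't affect convergence).
p = 3/2
3/2 > 1 → CONVERGES

Converges (p = 3/2 > 1)


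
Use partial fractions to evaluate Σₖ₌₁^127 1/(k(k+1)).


1/(k(k+1)) = 1/k - 1/(k+1) (partial fractions)
Telescoping: Σ = 1 - 1/128 = 127/128

Sum = 127/128


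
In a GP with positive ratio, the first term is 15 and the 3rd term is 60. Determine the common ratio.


r^(n-1) = aₙ/a₁
r^2 = 60/15 = 4
r = 4^(1/2)
= ±2; taking r > 0 gives r = 2

r = 2


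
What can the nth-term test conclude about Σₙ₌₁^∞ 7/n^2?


lim(n→∞) 7/n^2 = 0
lim aₙ = 0 → nth-term test is INCONCLUSIVE
(Need other tests; this is actually a convergent p-series with p=2 > 1)

Inconclusive (lim aₙ = 0; need another test)


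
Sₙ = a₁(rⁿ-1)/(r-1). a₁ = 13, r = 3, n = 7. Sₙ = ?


Sₙ = 13×(3^7 - 1)/(3 - 1)
= 13×(2187 - 1)/2
= 13×2186/2
= 14209

S_7 = 14209


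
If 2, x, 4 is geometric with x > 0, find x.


GM = √(2×4) = √8 = 2.8284

GM = 2.8284


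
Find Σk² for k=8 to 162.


Σₖ₌8^162 k² = Σₖ₌₁^162 k² − Σₖ₌₁^7 k²
= 162·163·325/6 − 7·8·15/6
= 1430325 − 140 = 1430185

Σk² = 1430185


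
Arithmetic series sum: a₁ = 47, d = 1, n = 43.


aₙ = 47 + (43-1)×1 = 89
Sₙ = n(a₁+aₙ)/2 = 43×(47+89)/2
= 43×136/2 = 2924

S_43 = 2924


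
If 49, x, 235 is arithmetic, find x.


AM = (49 + 235)/2 = 284/2 = 142

AM = 142


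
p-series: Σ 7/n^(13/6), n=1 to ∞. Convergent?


p-series test: Σ c/n^p converges if p > 1, diverges if p ≤ 1 (constant c > 0 doesn't affect convergence).
p = 13/6
13/6 > 1 → CONVERGES

Converges (p = 13/6 > 1)


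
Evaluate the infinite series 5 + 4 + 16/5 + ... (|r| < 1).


S∞ = a₁/(1-r) = 5/(1 - 4/5)
= 5/(1/5)
= 25

S∞ = 25


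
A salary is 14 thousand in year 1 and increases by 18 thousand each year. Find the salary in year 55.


aₙ = a₁ + (n-1)d
= 14 + (55-1)×18
= 14 + 972
= 986

a_55 = 986


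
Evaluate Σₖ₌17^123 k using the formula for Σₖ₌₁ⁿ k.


Σₖ₌17^123 k = Σₖ₌₁^123 k − Σₖ₌₁^16 k
= 123·124/2 − 16·17/2
= 7626 − 136 = 7490

Σk = 7490


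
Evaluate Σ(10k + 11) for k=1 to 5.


Σ(10k+11) = 10·Σk + 11·n
= 10·15 + 11·5
= 150 + 55 = 205

Σ = 205


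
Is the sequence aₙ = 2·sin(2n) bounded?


For all n, -1 ≤ sin(2n) ≤ 1, so -2 ≤ 2·sin(2n) ≤ 2
Lower bound: -2, Upper bound: 2
The sequence IS bounded

Bounded (-2 ≤ aₙ ≤ 2)


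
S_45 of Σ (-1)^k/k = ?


S = -1 + 1/2 - 1/3 + 1/4 - 1/5 + 1/6 - 1/7 + 1/8 ± ...
= -0.7041
(Full series converges to -ln(2) ≈ -0.6931)

S_45 = -0.7041


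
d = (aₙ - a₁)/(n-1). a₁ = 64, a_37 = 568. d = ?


d = (aₙ - a₁)/(n-1)
= (568 - 64)/(37-1)
= 504/36 = 14

d = 14


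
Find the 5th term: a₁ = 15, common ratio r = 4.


aₙ = a₁·r^(n-1)
= 15×4^4
= 15×256
= 3840

a_5 = 3840


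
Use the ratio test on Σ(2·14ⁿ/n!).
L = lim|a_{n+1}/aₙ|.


aₙ = 2·14^n/n!
a_{n+1}/aₙ = 14^(n+1)/(n+1)! × n!/14^n  (constant 2 cancels)
= 14/(n+1)
L = lim(n→∞) 14/(n+1) = 0
L < 1 → series CONVERGES

Converges (ratio test: L = 0 < 1)


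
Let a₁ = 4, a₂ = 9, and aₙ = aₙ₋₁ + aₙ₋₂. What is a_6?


Computing iteratively: 4, 9, 13, 22, 35, 57
a_6 = 57

a_6 = 57


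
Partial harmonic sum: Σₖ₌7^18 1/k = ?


Σₖ₌7^18 1/k = 1/7 + 1/8 + 1/9 + ... + 1/18
= 853661/816816
≈ 1.0451

Sum = 853661/816816 ≈ 1.0451


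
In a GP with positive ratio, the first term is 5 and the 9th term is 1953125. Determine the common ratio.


r^(n-1) = aₙ/a₁
r^8 = 1953125/5 = 390625
r = 390625^(1/8)
= ±5; taking r > 0 gives r = 5

r = 5


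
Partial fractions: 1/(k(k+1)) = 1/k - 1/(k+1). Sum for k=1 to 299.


1/(k(k+1)) = 1/k - 1/(k+1) (partial fractions)
Telescoping: Σ = 1 - 1/300 = 299/300

Sum = 299/300


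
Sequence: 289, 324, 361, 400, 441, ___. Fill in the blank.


Pattern: perfect squares: n²
Terms: 289, 324, 361, 400, 441
Next term = 484

Next term = 484


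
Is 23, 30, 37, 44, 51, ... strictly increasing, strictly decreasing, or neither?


Differences: 7, 7, 7, 7
All differences > 0 → strictly INCREASING

Monotonically increasing


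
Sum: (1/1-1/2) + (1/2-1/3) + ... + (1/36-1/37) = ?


Telescoping: adjacent terms cancel.
= 1/1 - 1/37
= 1 - 1/37 = 36/37

Sum = 36/37


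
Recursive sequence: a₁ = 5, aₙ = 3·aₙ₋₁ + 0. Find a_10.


Computing step by step:
a_1 = 5
a_2 = 15
a_3 = 45
a_4 = 135
a_5 = 405
a_6 = 1215
a_7 = 3645
a_8 = 10935
a_9 = 32805
a_10 = 98415


a_10 = 98415


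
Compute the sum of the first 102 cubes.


n(n+1)/2 = 102×103/2 = 5253
Σk³ = 5253² = 27594009

Σk³ = 27594009


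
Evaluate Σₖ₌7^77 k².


Σₖ₌7^77 k² = Σₖ₌₁^77 k² − Σₖ₌₁^6 k²
= 77·78·155/6 − 6·7·13/6
= 155155 − 91 = 155064

Σk² = 155064


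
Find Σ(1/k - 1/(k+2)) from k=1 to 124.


Telescoping with gap 2: two head and two tail terms survive.
= (1 + 1/2) - (1/125 + 1/126)
= 3/2 - 1/125 - 1/126 = 11687/7875

Sum = 11687/7875


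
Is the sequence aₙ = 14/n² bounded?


a₁ = 14, a₂ = 14/4, a₃ = 14/9, ...
0 < aₙ ≤ 14 for all n ≥ 1
The sequence IS bounded

Bounded (0 < aₙ ≤ 14)


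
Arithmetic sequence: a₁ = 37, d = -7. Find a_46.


aₙ = a₁ + (n-1)d
= 37 + (46-1)×-7
= 37 - 315
= -278

a_46 = -278


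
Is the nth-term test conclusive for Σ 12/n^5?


lim(n→∞) 12/n^5 = 0
lim aₙ = 0 → nth-term test is INCONCLUSIVE
(Need other tests; this is actually a convergent p-series with p=5 > 1)

Inconclusive (lim aₙ = 0; need another test)


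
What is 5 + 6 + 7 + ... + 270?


Σₖ₌5^270 k = Σₖ₌₁^270 k − Σₖ₌₁^4 k
= 270·271/2 − 4·5/2
= 36585 − 10 = 36575

Σk = 36575


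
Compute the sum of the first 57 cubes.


n(n+1)/2 = 57×58/2 = 1653
Σk³ = 1653² = 2732409

Σk³ = 2732409


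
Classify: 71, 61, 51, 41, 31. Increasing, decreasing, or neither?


Differences: -10, -10, -10, -10
All differences < 0 → strictly DECREASING

Monotonically decreasing


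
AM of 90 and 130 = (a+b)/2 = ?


AM = (90 + 130)/2 = 220/2 = 110

AM = 110


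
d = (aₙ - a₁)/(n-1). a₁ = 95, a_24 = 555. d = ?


d = (aₙ - a₁)/(n-1)
= (555 - 95)/(24-1)
= 460/23 = 20

d = 20


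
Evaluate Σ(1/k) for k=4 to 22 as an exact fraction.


Σₖ₌4^22 1/k = 1/4 + 1/5 + 1/6 + ... + 1/22
= 28827167/15519504
≈ 1.8575

Sum = 28827167/15519504 ≈ 1.8575


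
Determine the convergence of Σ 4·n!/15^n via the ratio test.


aₙ = 4·n!/15^n
a_{n+1}/aₙ = (n+1)!/15^(n+1) × 15^n/n!  (constant 4 cancels)
= (n+1)/15
L = lim(n→∞) (n+1)/15 = ∞
L > 1 → series DIVERGES

Diverges (ratio test: L = ∞ > 1)


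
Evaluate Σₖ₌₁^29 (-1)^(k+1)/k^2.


S = 1 - 1/4 + 1/9 - 1/16 + 1/25 - 1/36 + 1/49 - 1/64 ± ...
= 0.823
(Full series converges to +π²/12 ≈ +0.8225)

S_29 = 0.823


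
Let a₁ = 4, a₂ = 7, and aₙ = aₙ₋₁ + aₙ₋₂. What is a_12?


Computing iteratively: 4, 7, 11, 18, 29, 47, 76, 123, 199, 322, 521, 843
a_12 = 843

a_12 = 843


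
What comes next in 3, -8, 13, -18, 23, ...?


Pattern: alternating sign, magnitude arithmetic (d=5)
Terms: 3, -8, 13, -18, 23
Next term = -28

Next term = -28


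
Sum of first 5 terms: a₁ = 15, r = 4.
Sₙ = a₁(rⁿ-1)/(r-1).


Sₙ = 15×(4^5 - 1)/(4 - 1)
= 15×(1024 - 1)/3
= 15×1023/3
= 5115

S_5 = 5115


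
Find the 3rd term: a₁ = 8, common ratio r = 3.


aₙ = a₁·r^(n-1)
= 8×3^2
= 8×9
= 72

a_3 = 72


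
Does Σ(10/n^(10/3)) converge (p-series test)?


p-series test: Σ c/n^p converges if p > 1, diverges if p ≤ 1 (constant c > 0 doesn't affect convergence).
p = 10/3
10/3 > 1 → CONVERGES

Converges (p = 10/3 > 1)


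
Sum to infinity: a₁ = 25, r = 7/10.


S∞ = a₁/(1-r) = 25/(1 - 7/10)
= 25/(3/10)
= 250/3

S∞ = 250/3


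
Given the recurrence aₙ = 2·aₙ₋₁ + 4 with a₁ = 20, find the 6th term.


Computing step by step:
a_1 = 20
a_2 = 44
a_3 = 92
a_4 = 188
a_5 = 380
a_6 = 764


a_6 = 764


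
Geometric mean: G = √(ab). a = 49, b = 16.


GM = √(49×16) = √784 = 28

GM = 28


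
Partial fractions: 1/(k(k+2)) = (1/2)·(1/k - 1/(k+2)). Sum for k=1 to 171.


1/(k(k+2)) = (1/2)·(1/k - 1/(k+2)) (partial fractions)
Telescoping: Σ = (1/2)·(1 + 1/2 - 1/172 - 1/173) = 44289/59512

Sum = 44289/59512


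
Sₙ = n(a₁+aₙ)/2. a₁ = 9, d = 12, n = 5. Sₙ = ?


aₙ = 9 + (5-1)×12 = 57
Sₙ = n(a₁+aₙ)/2 = 5×(9+57)/2
= 5×66/2 = 165

S_5 = 165


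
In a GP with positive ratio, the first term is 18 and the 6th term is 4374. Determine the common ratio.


r^(n-1) = aₙ/a₁
r^5 = 4374/18 = 243
r = 243^(1/5)
= 3

r = 3


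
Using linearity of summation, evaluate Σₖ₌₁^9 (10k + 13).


Σ(10k+13) = 10·Σk + 13·n
= 10·45 + 13·9
= 450 + 117 = 567

Σ = 567


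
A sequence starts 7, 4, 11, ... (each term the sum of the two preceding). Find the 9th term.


Computing iteratively: 7, 4, 11, 15, 26, 41, 67, 108, 175
a_9 = 175

a_9 = 175


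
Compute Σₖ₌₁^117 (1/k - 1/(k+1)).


Telescoping: adjacent terms cancel.
= 1/1 - 1/118
= 1 - 1/118 = 117/118

Sum = 117/118


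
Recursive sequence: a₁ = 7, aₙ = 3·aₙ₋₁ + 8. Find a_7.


Computing step by step:
a_1 = 7
a_2 = 29
a_3 = 95
a_4 = 293
a_5 = 887
a_6 = 2669
a_7 = 8015


a_7 = 8015


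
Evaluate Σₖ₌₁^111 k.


n(n+1)/2 = 111×112/2 = 12432/2 = 6216

Σk = 6216


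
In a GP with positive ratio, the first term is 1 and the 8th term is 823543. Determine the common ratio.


r^(n-1) = aₙ/a₁
r^7 = 823543/1 = 823543
r = 823543^(1/7)
= 7

r = 7


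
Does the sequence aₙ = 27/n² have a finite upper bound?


a₁ = 27, a₂ = 27/4, a₃ = 27/9, ...
0 < aₙ ≤ 27 for all n ≥ 1
The sequence IS bounded

Bounded (0 < aₙ ≤ 27)


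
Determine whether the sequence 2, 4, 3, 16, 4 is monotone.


Differences: 2, -1, 13, -12
Difference at position 1 is +2 (> 0) but position 2 is -1 (< 0) — sequence both rises and falls
→ NOT monotonic

Not monotonic


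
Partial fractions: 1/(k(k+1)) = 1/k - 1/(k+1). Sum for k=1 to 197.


1/(k(k+1)) = 1/k - 1/(k+1) (partial fractions)
Telescoping: Σ = 1 - 1/198 = 197/198

Sum = 197/198


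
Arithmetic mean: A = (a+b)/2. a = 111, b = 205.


AM = (111 + 205)/2 = 316/2 = 158

AM = 158


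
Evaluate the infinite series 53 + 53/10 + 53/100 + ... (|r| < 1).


S∞ = a₁/(1-r) = 53/(1 - 1/10)
= 53/(9/10)
= 530/9

S∞ = 530/9


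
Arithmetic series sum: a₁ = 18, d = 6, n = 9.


aₙ = 18 + (9-1)×6 = 66
Sₙ = n(a₁+aₙ)/2 = 9×(18+66)/2
= 9×84/2 = 378

S_9 = 378


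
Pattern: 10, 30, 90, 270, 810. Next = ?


Pattern: geometric (r=3)
Terms: 10, 30, 90, 270, 810
Next term = 2430

Next term = 2430


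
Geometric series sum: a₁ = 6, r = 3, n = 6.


Sₙ = 6×(3^6 - 1)/(3 - 1)
= 6×(729 - 1)/2
= 6×728/2
= 2184

S_6 = 2184


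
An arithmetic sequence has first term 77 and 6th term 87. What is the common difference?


d = (aₙ - a₁)/(n-1)
= (87 - 77)/(6-1)
= 10/5 = 2

d = 2


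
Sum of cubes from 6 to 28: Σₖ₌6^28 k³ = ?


Σₖ₌6^28 k³ = [28·29/2]² − [5·6/2]²
= 164836 − 225 = 164611

Σk³ = 164611


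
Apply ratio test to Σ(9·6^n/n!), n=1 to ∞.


aₙ = 9·6^n/n!
a_{n+1}/aₙ = 6^(n+1)/(n+1)! × n!/6^n  (constant 9 cancels)
= 6/(n+1)
L = lim(n→∞) 6/(n+1) = 0
L < 1 → series CONVERGES

Converges (ratio test: L = 0 < 1)


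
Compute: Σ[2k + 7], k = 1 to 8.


Σ(2k+7) = 2·Σk + 7·n
= 2·36 + 7·8
= 72 + 56 = 128

Σ = 128


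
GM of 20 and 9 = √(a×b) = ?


GM = √(20×9) = √180 = 13.4164

GM = 13.4164


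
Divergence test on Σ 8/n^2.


lim(n→∞) 8/n^2 = 0
lim aₙ = 0 → nth-term test is INCONCLUSIVE
(Need other tests; this is actually a convergent p-series with p=2 > 1)

Inconclusive (lim aₙ = 0; need another test)
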